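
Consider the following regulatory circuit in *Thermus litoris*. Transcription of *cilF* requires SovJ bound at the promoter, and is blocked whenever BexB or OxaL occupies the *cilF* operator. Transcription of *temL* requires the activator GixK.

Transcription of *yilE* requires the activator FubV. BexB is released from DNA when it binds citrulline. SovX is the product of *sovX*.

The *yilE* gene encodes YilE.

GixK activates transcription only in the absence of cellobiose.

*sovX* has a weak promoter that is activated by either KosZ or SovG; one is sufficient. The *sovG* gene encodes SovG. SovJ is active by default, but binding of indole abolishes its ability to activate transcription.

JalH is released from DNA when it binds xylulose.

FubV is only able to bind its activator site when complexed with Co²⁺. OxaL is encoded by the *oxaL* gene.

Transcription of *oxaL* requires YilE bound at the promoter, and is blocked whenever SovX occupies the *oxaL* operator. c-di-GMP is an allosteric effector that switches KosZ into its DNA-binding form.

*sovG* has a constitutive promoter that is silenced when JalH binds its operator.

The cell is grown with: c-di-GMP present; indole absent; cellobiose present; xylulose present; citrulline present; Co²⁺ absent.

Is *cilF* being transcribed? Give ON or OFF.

ON

Citrulline is present, so BexB is inactive.
c-di-GMP is present, so KosZ is active.
Xylulose is present, so JalH is inactive.
With no repressor bound, *sovG* is transcribed.
So SovG is produced and active.
Activator KosZ is present, so *sovX* is transcribed.
So SovX is produced and active.
Co²⁺ is absent, so FubV is inactive.
Required activator FubV is absent, so *yilE* is not transcribed.
So YilE is not produced.
With repressor SovX bound, *oxaL* is not transcribed.
So OxaL is not produced.
Indole is absent, so SovJ is active.
No repressor is bound and SovJ is active, so *cilF* is transcribed.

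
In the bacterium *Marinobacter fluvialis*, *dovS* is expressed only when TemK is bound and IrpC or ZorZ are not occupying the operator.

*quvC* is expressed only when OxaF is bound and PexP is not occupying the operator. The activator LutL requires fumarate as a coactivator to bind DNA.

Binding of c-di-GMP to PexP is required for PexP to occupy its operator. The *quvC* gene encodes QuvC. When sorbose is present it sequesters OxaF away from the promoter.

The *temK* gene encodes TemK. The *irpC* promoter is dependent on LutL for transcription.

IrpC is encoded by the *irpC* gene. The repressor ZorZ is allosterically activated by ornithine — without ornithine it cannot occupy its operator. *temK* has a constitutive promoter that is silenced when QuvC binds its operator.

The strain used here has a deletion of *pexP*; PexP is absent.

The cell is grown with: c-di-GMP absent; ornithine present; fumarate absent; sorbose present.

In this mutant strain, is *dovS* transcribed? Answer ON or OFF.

PexP is non-functional in this strain, so it has no effect.
Sorbose is present, so OxaF is inactive.
Required activator OxaF is absent, so *quvC* is not transcribed.
So QuvC is not produced.
With no repressor bound, *temK* is transcribed.
So TemK is produced and active.
Fumarate is absent, so LutL is inactive.
Required activator LutL is absent, so *irpC* is not transcribed.
So IrpC is not produced.
Ornithine is present, so ZorZ is active.
With repressor ZorZ bound, *dovS* is not transcribed.

OFF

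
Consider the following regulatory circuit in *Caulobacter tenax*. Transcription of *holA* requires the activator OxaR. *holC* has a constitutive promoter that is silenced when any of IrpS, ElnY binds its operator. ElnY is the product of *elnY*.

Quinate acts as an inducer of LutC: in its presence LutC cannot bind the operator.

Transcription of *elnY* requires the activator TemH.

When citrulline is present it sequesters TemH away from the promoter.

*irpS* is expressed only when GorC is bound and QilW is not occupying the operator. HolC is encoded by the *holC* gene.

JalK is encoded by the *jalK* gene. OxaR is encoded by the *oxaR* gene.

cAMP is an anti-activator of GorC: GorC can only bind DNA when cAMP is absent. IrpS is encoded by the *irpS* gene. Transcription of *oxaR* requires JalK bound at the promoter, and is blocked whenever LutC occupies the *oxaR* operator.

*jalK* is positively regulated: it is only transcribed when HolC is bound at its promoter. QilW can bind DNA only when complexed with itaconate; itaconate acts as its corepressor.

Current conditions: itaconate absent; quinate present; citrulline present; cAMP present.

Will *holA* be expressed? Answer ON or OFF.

Itaconate is absent, so QilW is inactive.
cAMP is present, so GorC is inactive.
Required activator GorC is absent, so *irpS* is not transcribed.
So IrpS is not produced.
Citrulline is present, so TemH is inactive.
Required activator TemH is absent, so *elnY* is not transcribed.
So ElnY is not produced.
With no repressor bound, *holC* is transcribed.
So HolC is produced and active.
No repressor is bound and HolC is active, so *jalK* is transcribed.
So JalK is produced and active.
Quinate is present, so LutC is inactive.
No repressor is bound and JalK is active, so *oxaR* is transcribed.
So OxaR is produced and active.
No repressor is bound and OxaR is active, so *holA* is transcribed.

ON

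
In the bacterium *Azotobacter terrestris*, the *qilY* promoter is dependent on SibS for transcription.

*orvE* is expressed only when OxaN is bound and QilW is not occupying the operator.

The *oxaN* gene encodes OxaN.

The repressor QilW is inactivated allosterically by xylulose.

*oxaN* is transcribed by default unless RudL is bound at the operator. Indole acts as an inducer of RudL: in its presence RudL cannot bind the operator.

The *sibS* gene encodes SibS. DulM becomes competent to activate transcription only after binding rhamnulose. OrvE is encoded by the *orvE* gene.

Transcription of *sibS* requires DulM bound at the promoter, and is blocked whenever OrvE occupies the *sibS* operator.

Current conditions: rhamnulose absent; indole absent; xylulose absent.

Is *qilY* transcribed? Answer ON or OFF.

Indole is absent, so RudL is active.
With repressor RudL bound, *oxaN* is not transcribed.
So OxaN is not produced.
Xylulose is absent, so QilW is active.
With repressor QilW bound, *orvE* is not transcribed.
So OrvE is not produced.
Rhamnulose is absent, so DulM is inactive.
Required activator DulM is absent, so *sibS* is not transcribed.
So SibS is not produced.
Required activator SibS is absent, so *qilY* is not transcribed.

OFF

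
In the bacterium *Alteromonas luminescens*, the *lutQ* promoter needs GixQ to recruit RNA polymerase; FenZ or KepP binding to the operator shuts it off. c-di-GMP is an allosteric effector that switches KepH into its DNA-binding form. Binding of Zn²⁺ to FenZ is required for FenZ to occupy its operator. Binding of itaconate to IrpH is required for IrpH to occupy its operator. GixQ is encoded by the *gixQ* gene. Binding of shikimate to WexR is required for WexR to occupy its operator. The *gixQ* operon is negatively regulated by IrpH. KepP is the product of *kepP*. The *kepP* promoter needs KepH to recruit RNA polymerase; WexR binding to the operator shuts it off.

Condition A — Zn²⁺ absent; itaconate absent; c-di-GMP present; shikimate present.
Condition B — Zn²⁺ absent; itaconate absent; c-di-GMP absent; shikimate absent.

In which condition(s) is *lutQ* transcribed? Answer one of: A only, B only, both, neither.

both

Condition A:
Zn²⁺ is absent, so FenZ is inactive.
Itaconate is absent, so IrpH is inactive.
With no repressor bound, *gixQ* is transcribed.
So GixQ is produced and active.
c-di-GMP is present, so KepH is active.
Shikimate is present, so WexR is active.
With repressor WexR bound, *kepP* is not transcribed.
So KepP is not produced.
No repressor is bound and GixQ is active, so *lutQ* is transcribed.
→ *lutQ* is ON in A.
Condition B:
Zn²⁺ is absent, so FenZ is inactive.
Itaconate is absent, so IrpH is inactive.
With no repressor bound, *gixQ* is transcribed.
So GixQ is produced and active.
c-di-GMP is absent, so KepH is inactive.
Shikimate is absent, so WexR is inactive.
Required activator KepH is absent, so *kepP* is not transcribed.
So KepP is not produced.
No repressor is bound and GixQ is active, so *lutQ* is transcribed.
→ *lutQ* is ON in B.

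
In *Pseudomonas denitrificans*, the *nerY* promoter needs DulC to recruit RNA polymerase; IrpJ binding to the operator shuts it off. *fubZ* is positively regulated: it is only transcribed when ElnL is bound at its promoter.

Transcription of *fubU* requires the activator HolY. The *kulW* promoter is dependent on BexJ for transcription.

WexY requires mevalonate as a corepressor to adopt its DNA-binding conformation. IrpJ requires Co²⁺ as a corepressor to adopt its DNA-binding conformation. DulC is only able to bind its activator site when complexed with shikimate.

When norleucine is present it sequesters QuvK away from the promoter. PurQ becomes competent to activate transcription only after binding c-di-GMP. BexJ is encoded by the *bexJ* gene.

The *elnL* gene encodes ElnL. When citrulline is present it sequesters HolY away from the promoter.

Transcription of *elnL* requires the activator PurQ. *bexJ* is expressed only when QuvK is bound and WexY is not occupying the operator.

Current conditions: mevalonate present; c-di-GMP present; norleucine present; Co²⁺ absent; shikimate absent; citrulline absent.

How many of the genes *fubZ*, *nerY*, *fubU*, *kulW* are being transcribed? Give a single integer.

2

c-di-GMP is present, so PurQ is active.
No repressor is bound and PurQ is active, so *elnL* is transcribed.
So ElnL is produced and active.
No repressor is bound and ElnL is active, so *fubZ* is transcribed.
→ *fubZ* is ON.
Co²⁺ is absent, so IrpJ is inactive.
Shikimate is absent, so DulC is inactive.
Required activator DulC is absent, so *nerY* is not transcribed.
→ *nerY* is OFF.
Citrulline is absent, so HolY is active.
No repressor is bound and HolY is active, so *fubU* is transcribed.
→ *fubU* is ON.
Norleucine is present, so QuvK is inactive.
Mevalonate is present, so WexY is active.
With repressor WexY bound, *bexJ* is not transcribed.
So BexJ is not produced.
Required activator BexJ is absent, so *kulW* is not transcribed.
→ *kulW* is OFF.
2 of the 4 genes are transcribed.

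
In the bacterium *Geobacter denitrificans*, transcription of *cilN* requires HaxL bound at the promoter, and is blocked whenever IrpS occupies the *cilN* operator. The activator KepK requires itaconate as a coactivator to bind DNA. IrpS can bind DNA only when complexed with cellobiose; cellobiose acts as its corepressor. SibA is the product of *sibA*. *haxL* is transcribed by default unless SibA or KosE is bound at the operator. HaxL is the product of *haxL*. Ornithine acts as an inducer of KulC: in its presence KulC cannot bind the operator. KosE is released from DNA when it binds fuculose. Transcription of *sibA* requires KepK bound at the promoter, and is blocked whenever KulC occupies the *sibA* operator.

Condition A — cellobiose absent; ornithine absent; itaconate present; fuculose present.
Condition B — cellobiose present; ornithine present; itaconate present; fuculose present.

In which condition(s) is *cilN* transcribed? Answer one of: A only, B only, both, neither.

A only

Condition A:
Cellobiose is absent, so IrpS is inactive.
Ornithine is absent, so KulC is active.
Itaconate is present, so KepK is active.
With repressor KulC bound, *sibA* is not transcribed.
So SibA is not produced.
Fuculose is present, so KosE is inactive.
With no repressor bound, *haxL* is transcribed.
So HaxL is produced and active.
No repressor is bound and HaxL is active, so *cilN* is transcribed.
→ *cilN* is ON in A.
Condition B:
Cellobiose is present, so IrpS is active.
Ornithine is present, so KulC is inactive.
Itaconate is present, so KepK is active.
No repressor is bound and KepK is active, so *sibA* is transcribed.
So SibA is produced and active.
Fuculose is present, so KosE is inactive.
With repressor SibA bound, *haxL* is not transcribed.
So HaxL is not produced.
With repressor IrpS bound, *cilN* is not transcribed.
→ *cilN* is OFF in B.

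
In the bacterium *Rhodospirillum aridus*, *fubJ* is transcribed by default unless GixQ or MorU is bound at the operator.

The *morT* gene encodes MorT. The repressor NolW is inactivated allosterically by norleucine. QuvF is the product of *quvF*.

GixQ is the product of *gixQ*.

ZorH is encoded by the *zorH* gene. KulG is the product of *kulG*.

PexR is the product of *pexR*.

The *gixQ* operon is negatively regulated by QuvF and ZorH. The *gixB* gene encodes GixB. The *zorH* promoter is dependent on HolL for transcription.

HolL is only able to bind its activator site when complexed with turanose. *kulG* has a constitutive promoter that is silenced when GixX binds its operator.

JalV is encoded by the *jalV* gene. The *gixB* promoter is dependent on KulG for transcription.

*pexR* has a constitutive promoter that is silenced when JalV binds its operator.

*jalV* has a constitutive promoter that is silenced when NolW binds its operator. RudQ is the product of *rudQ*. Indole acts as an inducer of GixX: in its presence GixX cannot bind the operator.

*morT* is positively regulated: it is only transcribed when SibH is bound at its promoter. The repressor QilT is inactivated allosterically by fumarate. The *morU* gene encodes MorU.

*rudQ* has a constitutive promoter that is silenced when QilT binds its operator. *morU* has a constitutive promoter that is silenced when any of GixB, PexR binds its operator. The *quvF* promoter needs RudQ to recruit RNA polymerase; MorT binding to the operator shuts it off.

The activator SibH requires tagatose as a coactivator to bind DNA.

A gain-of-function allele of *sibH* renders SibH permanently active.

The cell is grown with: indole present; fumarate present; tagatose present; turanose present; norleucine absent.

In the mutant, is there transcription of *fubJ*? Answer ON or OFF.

Fumarate is present, so QilT is inactive.
With no repressor bound, *rudQ* is transcribed.
So RudQ is produced and active.
SibH is constitutively active in this strain.
No repressor is bound and SibH is active, so *morT* is transcribed.
So MorT is produced and active.
With repressor MorT bound, *quvF* is not transcribed.
So QuvF is not produced.
Turanose is present, so HolL is active.
No repressor is bound and HolL is active, so *zorH* is transcribed.
So ZorH is produced and active.
With repressor ZorH bound, *gixQ* is not transcribed.
So GixQ is not produced.
Indole is present, so GixX is inactive.
With no repressor bound, *kulG* is transcribed.
So KulG is produced and active.
No repressor is bound and KulG is active, so *gixB* is transcribed.
So GixB is produced and active.
Norleucine is absent, so NolW is active.
With repressor NolW bound, *jalV* is not transcribed.
So JalV is not produced.
With no repressor bound, *pexR* is transcribed.
So PexR is produced and active.
With repressor GixB bound, *morU* is not transcribed.
So MorU is not produced.
With no repressor bound, *fubJ* is transcribed.

ON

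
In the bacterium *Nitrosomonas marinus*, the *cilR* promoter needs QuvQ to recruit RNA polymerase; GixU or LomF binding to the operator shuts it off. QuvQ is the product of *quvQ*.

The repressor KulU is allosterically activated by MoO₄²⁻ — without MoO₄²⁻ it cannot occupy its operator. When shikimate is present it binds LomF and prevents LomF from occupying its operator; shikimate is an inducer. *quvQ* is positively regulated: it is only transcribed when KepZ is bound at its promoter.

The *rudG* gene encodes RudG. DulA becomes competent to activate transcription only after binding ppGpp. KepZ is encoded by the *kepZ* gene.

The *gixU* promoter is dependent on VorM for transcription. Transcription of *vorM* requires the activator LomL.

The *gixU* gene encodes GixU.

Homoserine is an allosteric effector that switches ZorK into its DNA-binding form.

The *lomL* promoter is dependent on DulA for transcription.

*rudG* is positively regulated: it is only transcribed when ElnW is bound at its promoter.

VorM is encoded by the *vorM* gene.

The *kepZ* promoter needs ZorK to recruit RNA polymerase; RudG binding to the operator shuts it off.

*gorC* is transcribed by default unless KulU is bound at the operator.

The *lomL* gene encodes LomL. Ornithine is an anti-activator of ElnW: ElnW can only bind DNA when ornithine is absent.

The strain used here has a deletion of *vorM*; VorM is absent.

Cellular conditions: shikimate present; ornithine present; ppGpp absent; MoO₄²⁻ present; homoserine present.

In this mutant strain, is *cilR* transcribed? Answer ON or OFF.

VorM is non-functional in this strain, so it has no effect.
Required activator VorM is absent, so *gixU* is not transcribed.
So GixU is not produced.
Homoserine is present, so ZorK is active.
Ornithine is present, so ElnW is inactive.
Required activator ElnW is absent, so *rudG* is not transcribed.
So RudG is not produced.
No repressor is bound and ZorK is active, so *kepZ* is transcribed.
So KepZ is produced and active.
No repressor is bound and KepZ is active, so *quvQ* is transcribed.
So QuvQ is produced and active.
Shikimate is present, so LomF is inactive.
No repressor is bound and QuvQ is active, so *cilR* is transcribed.

ON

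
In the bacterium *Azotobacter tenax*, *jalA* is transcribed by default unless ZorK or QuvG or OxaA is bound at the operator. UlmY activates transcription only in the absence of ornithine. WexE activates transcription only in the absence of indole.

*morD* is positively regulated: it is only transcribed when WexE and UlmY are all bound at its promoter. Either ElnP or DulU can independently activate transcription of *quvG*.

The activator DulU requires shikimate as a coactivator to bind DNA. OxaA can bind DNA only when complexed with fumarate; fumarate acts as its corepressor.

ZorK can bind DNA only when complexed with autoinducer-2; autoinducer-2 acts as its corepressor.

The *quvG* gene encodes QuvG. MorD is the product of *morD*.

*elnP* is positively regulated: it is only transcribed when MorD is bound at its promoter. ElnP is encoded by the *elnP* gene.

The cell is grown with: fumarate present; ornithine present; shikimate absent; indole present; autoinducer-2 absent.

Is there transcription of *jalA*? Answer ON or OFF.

Autoinducer-2 is absent, so ZorK is inactive.
Indole is present, so WexE is inactive.
Ornithine is present, so UlmY is inactive.
Required activator WexE is absent, so *morD* is not transcribed.
So MorD is not produced.
Required activator MorD is absent, so *elnP* is not transcribed.
So ElnP is not produced.
Shikimate is absent, so DulU is inactive.
No activator is available at the *quvG* promoter, so *quvG* is not transcribed.
So QuvG is not produced.
Fumarate is present, so OxaA is active.
With repressor OxaA bound, *jalA* is not transcribed.

OFF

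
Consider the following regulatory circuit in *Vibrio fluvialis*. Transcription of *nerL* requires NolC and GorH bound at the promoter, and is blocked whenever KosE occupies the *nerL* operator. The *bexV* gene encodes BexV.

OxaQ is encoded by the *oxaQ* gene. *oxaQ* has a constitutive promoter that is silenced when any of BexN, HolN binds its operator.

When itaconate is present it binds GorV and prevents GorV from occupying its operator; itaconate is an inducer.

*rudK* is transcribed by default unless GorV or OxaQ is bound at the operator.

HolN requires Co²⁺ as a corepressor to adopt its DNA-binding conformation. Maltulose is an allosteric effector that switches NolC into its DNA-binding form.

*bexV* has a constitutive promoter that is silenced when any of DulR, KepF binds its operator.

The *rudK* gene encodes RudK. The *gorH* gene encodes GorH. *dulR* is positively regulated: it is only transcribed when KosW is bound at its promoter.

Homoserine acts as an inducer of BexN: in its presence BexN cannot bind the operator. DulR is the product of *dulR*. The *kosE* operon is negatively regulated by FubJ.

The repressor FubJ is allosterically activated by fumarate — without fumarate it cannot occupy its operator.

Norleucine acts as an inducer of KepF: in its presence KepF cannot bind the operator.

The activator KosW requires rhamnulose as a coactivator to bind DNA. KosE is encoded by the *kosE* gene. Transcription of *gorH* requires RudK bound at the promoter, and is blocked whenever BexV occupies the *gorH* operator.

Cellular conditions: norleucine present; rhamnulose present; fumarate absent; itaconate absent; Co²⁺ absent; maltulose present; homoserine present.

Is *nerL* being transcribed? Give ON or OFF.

Maltulose is present, so NolC is active.
Rhamnulose is present, so KosW is active.
No repressor is bound and KosW is active, so *dulR* is transcribed.
So DulR is produced and active.
Norleucine is present, so KepF is inactive.
With repressor DulR bound, *bexV* is not transcribed.
So BexV is not produced.
Itaconate is absent, so GorV is active.
Homoserine is present, so BexN is inactive.
Co²⁺ is absent, so HolN is inactive.
With no repressor bound, *oxaQ* is transcribed.
So OxaQ is produced and active.
With repressor GorV bound, *rudK* is not transcribed.
So RudK is not produced.
Required activator RudK is absent, so *gorH* is not transcribed.
So GorH is not produced.
Fumarate is absent, so FubJ is inactive.
With no repressor bound, *kosE* is transcribed.
So KosE is produced and active.
With repressor KosE bound, *nerL* is not transcribed.

OFF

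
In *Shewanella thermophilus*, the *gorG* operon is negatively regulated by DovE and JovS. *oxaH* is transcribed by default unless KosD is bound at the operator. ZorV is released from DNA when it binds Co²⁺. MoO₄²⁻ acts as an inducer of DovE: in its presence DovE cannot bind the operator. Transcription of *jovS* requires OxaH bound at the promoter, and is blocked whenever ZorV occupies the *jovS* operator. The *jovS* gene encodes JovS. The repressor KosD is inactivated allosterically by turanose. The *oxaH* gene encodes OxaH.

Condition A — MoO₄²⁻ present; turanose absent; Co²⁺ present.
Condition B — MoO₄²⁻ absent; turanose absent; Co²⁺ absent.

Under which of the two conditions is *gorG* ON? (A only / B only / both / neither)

A only

Condition A:
MoO₄²⁻ is present, so DovE is inactive.
Turanose is absent, so KosD is active.
With repressor KosD bound, *oxaH* is not transcribed.
So OxaH is not produced.
Co²⁺ is present, so ZorV is inactive.
Required activator OxaH is absent, so *jovS* is not transcribed.
So JovS is not produced.
With no repressor bound, *gorG* is transcribed.
→ *gorG* is ON in A.
Condition B:
MoO₄²⁻ is absent, so DovE is active.
Turanose is absent, so KosD is active.
With repressor KosD bound, *oxaH* is not transcribed.
So OxaH is not produced.
Co²⁺ is absent, so ZorV is active.
With repressor ZorV bound, *jovS* is not transcribed.
So JovS is not produced.
With repressor DovE bound, *gorG* is not transcribed.
→ *gorG* is OFF in B.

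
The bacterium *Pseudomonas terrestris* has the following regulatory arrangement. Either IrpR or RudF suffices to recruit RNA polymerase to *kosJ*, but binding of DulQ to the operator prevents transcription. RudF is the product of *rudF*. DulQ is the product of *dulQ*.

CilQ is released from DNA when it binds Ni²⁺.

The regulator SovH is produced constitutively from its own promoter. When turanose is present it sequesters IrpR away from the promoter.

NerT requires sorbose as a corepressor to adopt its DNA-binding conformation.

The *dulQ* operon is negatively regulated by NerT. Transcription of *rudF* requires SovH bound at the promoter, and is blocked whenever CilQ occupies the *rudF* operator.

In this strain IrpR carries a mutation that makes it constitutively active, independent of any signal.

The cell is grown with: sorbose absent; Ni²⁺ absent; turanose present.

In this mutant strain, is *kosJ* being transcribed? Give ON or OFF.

OFF

Sorbose is absent, so NerT is inactive.
With no repressor bound, *dulQ* is transcribed.
So DulQ is produced and active.
IrpR is constitutively active in this strain.
Ni²⁺ is absent, so CilQ is active.
SovH is produced constitutively and is active.
With repressor CilQ bound, *rudF* is not transcribed.
So RudF is not produced.
With repressor DulQ bound, *kosJ* is not transcribed.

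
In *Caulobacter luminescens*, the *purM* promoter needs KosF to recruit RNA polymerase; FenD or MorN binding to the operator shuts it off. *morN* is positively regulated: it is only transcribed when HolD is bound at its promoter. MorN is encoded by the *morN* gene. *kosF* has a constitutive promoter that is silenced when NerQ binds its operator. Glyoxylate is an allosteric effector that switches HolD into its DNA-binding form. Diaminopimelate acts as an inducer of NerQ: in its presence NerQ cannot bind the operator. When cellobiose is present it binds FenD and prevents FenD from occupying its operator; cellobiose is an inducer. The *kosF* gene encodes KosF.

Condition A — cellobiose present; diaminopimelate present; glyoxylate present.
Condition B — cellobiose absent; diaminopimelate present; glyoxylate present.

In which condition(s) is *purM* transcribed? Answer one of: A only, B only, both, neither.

neither

Condition A:
Cellobiose is present, so FenD is inactive.
Diaminopimelate is present, so NerQ is inactive.
With no repressor bound, *kosF* is transcribed.
So KosF is produced and active.
Glyoxylate is present, so HolD is active.
No repressor is bound and HolD is active, so *morN* is transcribed.
So MorN is produced and active.
With repressor MorN bound, *purM* is not transcribed.
→ *purM* is OFF in A.
Condition B:
Cellobiose is absent, so FenD is active.
Diaminopimelate is present, so NerQ is inactive.
With no repressor bound, *kosF* is transcribed.
So KosF is produced and active.
Glyoxylate is present, so HolD is active.
No repressor is bound and HolD is active, so *morN* is transcribed.
So MorN is produced and active.
With repressor FenD bound, *purM* is not transcribed.
→ *purM* is OFF in B.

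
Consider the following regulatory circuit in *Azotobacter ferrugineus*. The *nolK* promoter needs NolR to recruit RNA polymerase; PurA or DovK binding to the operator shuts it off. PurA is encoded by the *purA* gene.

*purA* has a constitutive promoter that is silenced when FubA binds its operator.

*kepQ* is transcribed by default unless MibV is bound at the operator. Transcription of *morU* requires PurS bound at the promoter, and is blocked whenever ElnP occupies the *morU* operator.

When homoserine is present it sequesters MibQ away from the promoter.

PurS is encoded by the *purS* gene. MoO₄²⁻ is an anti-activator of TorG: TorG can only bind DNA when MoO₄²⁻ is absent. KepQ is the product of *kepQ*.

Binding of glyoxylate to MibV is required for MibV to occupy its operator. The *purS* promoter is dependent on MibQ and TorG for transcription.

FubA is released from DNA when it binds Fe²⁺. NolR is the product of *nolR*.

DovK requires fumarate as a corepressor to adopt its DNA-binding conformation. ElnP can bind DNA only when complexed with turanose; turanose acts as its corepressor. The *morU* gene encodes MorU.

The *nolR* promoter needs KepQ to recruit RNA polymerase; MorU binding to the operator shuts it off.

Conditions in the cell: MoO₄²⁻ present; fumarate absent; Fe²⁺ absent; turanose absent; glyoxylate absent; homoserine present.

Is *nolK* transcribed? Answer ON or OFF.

ON

Fe²⁺ is absent, so FubA is active.
With repressor FubA bound, *purA* is not transcribed.
So PurA is not produced.
Glyoxylate is absent, so MibV is inactive.
With no repressor bound, *kepQ* is transcribed.
So KepQ is produced and active.
Turanose is absent, so ElnP is inactive.
Homoserine is present, so MibQ is inactive.
MoO₄²⁻ is present, so TorG is inactive.
Required activator MibQ is absent, so *purS* is not transcribed.
So PurS is not produced.
Required activator PurS is absent, so *morU* is not transcribed.
So MorU is not produced.
No repressor is bound and KepQ is active, so *nolR* is transcribed.
So NolR is produced and active.
Fumarate is absent, so DovK is inactive.
No repressor is bound and NolR is active, so *nolK* is transcribed.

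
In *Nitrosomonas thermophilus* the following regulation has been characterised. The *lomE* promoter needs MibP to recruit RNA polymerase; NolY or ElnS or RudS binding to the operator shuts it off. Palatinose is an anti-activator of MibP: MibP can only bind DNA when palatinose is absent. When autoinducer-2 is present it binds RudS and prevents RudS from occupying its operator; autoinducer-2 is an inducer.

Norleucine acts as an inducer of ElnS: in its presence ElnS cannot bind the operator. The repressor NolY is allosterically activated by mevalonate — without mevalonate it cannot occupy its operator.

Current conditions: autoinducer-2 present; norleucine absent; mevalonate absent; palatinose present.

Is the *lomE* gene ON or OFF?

Palatinose is present, so MibP is inactive.
Mevalonate is absent, so NolY is inactive.
Norleucine is absent, so ElnS is active.
Autoinducer-2 is present, so RudS is inactive.
With repressor ElnS bound, *lomE* is not transcribed.

OFF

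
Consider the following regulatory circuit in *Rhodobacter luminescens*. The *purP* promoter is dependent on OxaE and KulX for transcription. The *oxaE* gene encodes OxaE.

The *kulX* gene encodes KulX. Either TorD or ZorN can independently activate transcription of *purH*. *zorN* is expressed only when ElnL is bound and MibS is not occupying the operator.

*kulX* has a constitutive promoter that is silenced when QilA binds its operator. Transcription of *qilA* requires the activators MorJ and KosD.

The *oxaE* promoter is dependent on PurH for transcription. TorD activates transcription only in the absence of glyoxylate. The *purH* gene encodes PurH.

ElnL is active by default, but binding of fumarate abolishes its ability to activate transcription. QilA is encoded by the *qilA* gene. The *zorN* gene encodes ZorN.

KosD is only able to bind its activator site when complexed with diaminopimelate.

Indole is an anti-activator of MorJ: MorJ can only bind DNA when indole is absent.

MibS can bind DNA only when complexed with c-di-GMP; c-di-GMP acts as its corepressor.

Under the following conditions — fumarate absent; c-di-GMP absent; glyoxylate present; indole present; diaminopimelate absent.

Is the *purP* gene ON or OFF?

ON

Glyoxylate is present, so TorD is inactive.
c-di-GMP is absent, so MibS is inactive.
Fumarate is absent, so ElnL is active.
No repressor is bound and ElnL is active, so *zorN* is transcribed.
So ZorN is produced and active.
Activator ZorN is present, so *purH* is transcribed.
So PurH is produced and active.
No repressor is bound and PurH is active, so *oxaE* is transcribed.
So OxaE is produced and active.
Indole is present, so MorJ is inactive.
Diaminopimelate is absent, so KosD is inactive.
Required activator MorJ is absent, so *qilA* is not transcribed.
So QilA is not produced.
With no repressor bound, *kulX* is transcribed.
So KulX is produced and active.
No repressor is bound and OxaE and KulX are active, so *purP* is transcribed.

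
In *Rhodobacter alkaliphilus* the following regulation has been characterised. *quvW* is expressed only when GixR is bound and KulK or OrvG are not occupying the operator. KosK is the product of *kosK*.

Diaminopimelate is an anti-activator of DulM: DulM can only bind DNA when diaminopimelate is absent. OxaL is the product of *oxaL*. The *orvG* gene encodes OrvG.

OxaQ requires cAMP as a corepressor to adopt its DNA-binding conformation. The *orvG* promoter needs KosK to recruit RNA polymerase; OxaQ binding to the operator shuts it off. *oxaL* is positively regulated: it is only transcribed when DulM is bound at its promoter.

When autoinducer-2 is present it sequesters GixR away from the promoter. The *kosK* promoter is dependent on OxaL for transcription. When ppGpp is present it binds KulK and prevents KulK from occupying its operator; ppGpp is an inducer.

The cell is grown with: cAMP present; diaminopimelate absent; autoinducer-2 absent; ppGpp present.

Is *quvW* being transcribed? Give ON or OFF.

ON

ppGpp is present, so KulK is inactive.
Diaminopimelate is absent, so DulM is active.
No repressor is bound and DulM is active, so *oxaL* is transcribed.
So OxaL is produced and active.
No repressor is bound and OxaL is active, so *kosK* is transcribed.
So KosK is produced and active.
cAMP is present, so OxaQ is active.
With repressor OxaQ bound, *orvG* is not transcribed.
So OrvG is not produced.
Autoinducer-2 is absent, so GixR is active.
No repressor is bound and GixR is active, so *quvW* is transcribed.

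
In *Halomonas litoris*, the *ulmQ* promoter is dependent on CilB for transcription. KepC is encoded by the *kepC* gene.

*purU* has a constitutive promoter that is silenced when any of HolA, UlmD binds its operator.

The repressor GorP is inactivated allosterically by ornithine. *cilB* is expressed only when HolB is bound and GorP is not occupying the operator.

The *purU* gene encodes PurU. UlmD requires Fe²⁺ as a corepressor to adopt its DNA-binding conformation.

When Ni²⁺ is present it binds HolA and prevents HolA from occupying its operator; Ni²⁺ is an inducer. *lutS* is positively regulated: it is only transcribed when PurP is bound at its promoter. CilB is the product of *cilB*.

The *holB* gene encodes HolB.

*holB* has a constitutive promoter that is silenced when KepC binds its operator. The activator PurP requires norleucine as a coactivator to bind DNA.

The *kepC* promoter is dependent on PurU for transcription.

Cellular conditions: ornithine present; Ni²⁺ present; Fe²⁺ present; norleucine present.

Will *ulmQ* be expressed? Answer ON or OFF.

Ni²⁺ is present, so HolA is inactive.
Fe²⁺ is present, so UlmD is active.
With repressor UlmD bound, *purU* is not transcribed.
So PurU is not produced.
Required activator PurU is absent, so *kepC* is not transcribed.
So KepC is not produced.
With no repressor bound, *holB* is transcribed.
So HolB is produced and active.
Ornithine is present, so GorP is inactive.
No repressor is bound and HolB is active, so *cilB* is transcribed.
So CilB is produced and active.
No repressor is bound and CilB is active, so *ulmQ* is transcribed.

ON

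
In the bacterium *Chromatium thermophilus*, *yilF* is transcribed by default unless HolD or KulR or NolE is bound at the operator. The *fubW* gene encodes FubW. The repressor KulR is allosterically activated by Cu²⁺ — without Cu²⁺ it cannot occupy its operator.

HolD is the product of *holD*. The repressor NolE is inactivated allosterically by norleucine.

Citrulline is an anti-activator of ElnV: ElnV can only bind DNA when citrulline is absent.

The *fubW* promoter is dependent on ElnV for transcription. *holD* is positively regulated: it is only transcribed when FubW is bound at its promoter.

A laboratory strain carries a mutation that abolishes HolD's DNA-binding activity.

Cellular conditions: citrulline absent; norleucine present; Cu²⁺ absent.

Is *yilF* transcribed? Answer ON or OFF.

HolD is non-functional in this strain, so it has no effect.
Cu²⁺ is absent, so KulR is inactive.
Norleucine is present, so NolE is inactive.
With no repressor bound, *yilF* is transcribed.

ON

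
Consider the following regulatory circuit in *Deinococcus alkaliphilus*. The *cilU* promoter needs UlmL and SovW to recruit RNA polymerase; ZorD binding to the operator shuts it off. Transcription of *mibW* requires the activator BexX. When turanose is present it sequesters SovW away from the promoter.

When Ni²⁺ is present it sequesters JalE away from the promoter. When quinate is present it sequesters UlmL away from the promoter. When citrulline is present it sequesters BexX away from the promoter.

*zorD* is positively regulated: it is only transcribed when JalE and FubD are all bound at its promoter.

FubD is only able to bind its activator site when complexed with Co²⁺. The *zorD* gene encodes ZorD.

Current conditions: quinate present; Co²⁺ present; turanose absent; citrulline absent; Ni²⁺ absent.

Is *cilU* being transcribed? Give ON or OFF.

Ni²⁺ is absent, so JalE is active.
Co²⁺ is present, so FubD is active.
No repressor is bound and JalE and FubD are active, so *zorD* is transcribed.
So ZorD is produced and active.
Quinate is present, so UlmL is inactive.
Turanose is absent, so SovW is active.
With repressor ZorD bound, *cilU* is not transcribed.

OFF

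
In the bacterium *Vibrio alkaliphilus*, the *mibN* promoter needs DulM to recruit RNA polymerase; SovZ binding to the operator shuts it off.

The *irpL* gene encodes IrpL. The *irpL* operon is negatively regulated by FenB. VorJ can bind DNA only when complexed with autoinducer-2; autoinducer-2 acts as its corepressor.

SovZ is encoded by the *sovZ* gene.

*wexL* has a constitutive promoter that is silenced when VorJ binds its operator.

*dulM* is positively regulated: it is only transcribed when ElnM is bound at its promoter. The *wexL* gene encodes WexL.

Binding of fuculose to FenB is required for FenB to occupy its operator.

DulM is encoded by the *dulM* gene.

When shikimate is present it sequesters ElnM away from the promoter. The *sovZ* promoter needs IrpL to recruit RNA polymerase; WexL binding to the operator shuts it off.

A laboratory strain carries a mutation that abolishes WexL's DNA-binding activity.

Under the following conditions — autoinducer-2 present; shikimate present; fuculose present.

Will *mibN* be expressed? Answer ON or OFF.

OFF

Fuculose is present, so FenB is active.
With repressor FenB bound, *irpL* is not transcribed.
So IrpL is not produced.
WexL is non-functional in this strain, so it has no effect.
Required activator IrpL is absent, so *sovZ* is not transcribed.
So SovZ is not produced.
Shikimate is present, so ElnM is inactive.
Required activator ElnM is absent, so *dulM* is not transcribed.
So DulM is not produced.
Required activator DulM is absent, so *mibN* is not transcribed.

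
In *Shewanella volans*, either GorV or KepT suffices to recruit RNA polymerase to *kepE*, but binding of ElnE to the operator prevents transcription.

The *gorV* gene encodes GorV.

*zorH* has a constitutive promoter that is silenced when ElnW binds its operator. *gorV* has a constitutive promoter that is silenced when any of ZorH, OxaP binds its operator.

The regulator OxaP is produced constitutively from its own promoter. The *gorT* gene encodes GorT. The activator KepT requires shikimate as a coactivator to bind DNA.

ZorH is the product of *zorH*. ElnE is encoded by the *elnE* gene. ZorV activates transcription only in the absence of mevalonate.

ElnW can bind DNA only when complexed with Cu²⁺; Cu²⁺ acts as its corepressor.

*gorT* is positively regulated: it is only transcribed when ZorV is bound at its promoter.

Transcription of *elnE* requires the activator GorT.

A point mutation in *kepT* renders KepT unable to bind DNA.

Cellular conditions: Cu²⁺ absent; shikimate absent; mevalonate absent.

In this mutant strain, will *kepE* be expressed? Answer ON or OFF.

OFF

Cu²⁺ is absent, so ElnW is inactive.
With no repressor bound, *zorH* is transcribed.
So ZorH is produced and active.
OxaP is produced constitutively and is active.
With repressor ZorH bound, *gorV* is not transcribed.
So GorV is not produced.
Mevalonate is absent, so ZorV is active.
No repressor is bound and ZorV is active, so *gorT* is transcribed.
So GorT is produced and active.
No repressor is bound and GorT is active, so *elnE* is transcribed.
So ElnE is produced and active.
KepT is non-functional in this strain, so it has no effect.
With repressor ElnE bound, *kepE* is not transcribed.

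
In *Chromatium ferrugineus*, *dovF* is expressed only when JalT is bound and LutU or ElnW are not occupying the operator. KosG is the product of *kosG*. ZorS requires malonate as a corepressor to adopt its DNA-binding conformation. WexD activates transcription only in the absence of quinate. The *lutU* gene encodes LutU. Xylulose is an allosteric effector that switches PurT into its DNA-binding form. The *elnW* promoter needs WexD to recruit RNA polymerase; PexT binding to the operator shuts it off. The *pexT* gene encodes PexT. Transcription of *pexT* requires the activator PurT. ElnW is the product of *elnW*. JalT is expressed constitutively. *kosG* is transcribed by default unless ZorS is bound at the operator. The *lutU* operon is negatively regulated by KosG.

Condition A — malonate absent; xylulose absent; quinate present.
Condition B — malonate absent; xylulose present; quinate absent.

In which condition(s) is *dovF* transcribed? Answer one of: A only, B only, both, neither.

Condition A:
Malonate is absent, so ZorS is inactive.
With no repressor bound, *kosG* is transcribed.
So KosG is produced and active.
With repressor KosG bound, *lutU* is not transcribed.
So LutU is not produced.
JalT is produced constitutively and is active.
Xylulose is absent, so PurT is inactive.
Required activator PurT is absent, so *pexT* is not transcribed.
So PexT is not produced.
Quinate is present, so WexD is inactive.
Required activator WexD is absent, so *elnW* is not transcribed.
So ElnW is not produced.
No repressor is bound and JalT is active, so *dovF* is transcribed.
→ *dovF* is ON in A.
Condition B:
Malonate is absent, so ZorS is inactive.
With no repressor bound, *kosG* is transcribed.
So KosG is produced and active.
With repressor KosG bound, *lutU* is not transcribed.
So LutU is not produced.
JalT is produced constitutively and is active.
Xylulose is present, so PurT is active.
No repressor is bound and PurT is active, so *pexT* is transcribed.
So PexT is produced and active.
Quinate is absent, so WexD is active.
With repressor PexT bound, *elnW* is not transcribed.
So ElnW is not produced.
No repressor is bound and JalT is active, so *dovF* is transcribed.
→ *dovF* is ON in B.

both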